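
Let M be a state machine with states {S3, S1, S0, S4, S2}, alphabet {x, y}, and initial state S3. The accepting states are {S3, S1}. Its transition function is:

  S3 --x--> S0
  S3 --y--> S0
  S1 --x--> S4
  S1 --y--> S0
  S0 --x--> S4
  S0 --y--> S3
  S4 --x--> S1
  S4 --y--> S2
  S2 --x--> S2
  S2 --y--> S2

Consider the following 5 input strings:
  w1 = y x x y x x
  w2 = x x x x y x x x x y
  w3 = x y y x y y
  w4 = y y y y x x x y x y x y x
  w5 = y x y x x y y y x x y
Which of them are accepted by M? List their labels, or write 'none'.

w1

w1:
  start at S3
  read 'y': S3 → S0
  read 'x': S0 → S4
  read 'x': S4 → S1
  read 'y': S1 → S0
  read 'x': S0 → S4
  read 'x': S4 → S1
  end S1, accepted
w2:
  start at S3
  read 'x': S3 → S0
  read 'x': S0 → S4
  read 'x': S4 → S1
  read 'x': S1 → S4
  read 'y': S4 → S2
  read 'x': S2 → S2
  read 'x': S2 → S2
  read 'x': S2 → S2
  read 'x': S2 → S2
  read 'y': S2 → S2
  end S2, rejected
w3:
  start at S3
  read 'x': S3 → S0
  read 'y': S0 → S3
  read 'y': S3 → S0
  read 'x': S0 → S4
  read 'y': S4 → S2
  read 'y': S2 → S2
  end S2, rejected
w4:
  start at S3
  read 'y': S3 → S0
  read 'y': S0 → S3
  read 'y': S3 → S0
  read 'y': S0 → S3
  read 'x': S3 → S0
  read 'x': S0 → S4
  read 'x': S4 → S1
  read 'y': S1 → S0
  read 'x': S0 → S4
  read 'y': S4 → S2
  read 'x': S2 → S2
  read 'y': S2 → S2
  read 'x': S2 → S2
  end S2, rejected
w5:
  start at S3
  read 'y': S3 → S0
  read 'x': S0 → S4
  read 'y': S4 → S2
  read 'x': S2 → S2
  read 'x': S2 → S2
  read 'y': S2 → S2
  read 'y': S2 → S2
  read 'y': S2 → S2
  read 'x': S2 → S2
  read 'x': S2 → S2
  read 'y': S2 → S2
  end S2, rejected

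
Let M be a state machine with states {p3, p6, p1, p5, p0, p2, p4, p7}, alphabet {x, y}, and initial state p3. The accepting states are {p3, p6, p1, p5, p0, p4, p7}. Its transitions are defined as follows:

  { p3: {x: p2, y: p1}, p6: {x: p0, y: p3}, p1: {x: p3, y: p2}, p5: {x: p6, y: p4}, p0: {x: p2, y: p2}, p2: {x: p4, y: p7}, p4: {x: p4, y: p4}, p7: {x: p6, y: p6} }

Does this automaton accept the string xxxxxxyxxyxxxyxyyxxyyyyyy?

start at p3
read 'x': p3 → p2
read 'x': p2 → p4
read 'x': p4 → p4
read 'x': p4 → p4
read 'x': p4 → p4
read 'x': p4 → p4
read 'y': p4 → p4
read 'x': p4 → p4
read 'x': p4 → p4
read 'y': p4 → p4
read 'x': p4 → p4
read 'x': p4 → p4
read 'x': p4 → p4
read 'y': p4 → p4
read 'x': p4 → p4
read 'y': p4 → p4
read 'y': p4 → p4
read 'x': p4 → p4
read 'x': p4 → p4
read 'y': p4 → p4
read 'y': p4 → p4
read 'y': p4 → p4
read 'y': p4 → p4
read 'y': p4 → p4
read 'y': p4 → p4
End state p4 is accepting.

Yes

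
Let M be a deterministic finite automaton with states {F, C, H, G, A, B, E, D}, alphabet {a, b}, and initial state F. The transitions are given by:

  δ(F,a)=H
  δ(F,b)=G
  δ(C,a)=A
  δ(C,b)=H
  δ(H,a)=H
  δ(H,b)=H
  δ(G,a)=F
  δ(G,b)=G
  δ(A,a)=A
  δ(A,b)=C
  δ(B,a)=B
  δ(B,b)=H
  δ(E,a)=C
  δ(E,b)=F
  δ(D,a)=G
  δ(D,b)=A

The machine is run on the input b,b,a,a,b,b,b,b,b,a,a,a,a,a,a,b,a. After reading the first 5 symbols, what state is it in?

F → G → G → F → H → H
After 5 symbols: H.

H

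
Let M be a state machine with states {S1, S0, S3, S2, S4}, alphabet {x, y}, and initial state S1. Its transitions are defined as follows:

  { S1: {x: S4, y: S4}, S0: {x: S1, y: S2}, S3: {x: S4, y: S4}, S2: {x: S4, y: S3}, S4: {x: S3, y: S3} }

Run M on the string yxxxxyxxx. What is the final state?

S4

S1 → S4 → S3 → S4 → S3 → S4 → S3 → S4 → S3 → S4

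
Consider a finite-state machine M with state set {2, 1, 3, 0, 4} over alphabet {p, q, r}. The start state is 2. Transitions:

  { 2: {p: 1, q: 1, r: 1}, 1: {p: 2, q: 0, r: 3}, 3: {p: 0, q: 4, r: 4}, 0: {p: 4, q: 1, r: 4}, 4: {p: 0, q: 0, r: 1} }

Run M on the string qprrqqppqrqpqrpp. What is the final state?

4

Trace: 2 -q-> 1 -p-> 2 -r-> 1 -r-> 3 -q-> 4 -q-> 0 -p-> 4 -p-> 0 -q-> 1 -r-> 3 -q-> 4 -p-> 0 -q-> 1 -r-> 3 -p-> 0 -p-> 4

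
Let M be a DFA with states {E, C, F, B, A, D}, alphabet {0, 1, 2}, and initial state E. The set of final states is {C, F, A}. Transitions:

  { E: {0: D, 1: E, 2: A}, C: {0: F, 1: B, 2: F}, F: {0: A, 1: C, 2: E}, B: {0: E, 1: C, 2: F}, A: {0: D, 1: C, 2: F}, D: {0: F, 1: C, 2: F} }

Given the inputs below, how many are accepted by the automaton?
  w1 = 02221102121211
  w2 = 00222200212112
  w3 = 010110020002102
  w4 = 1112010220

w1: E → D → F → E → A → C → B → E → A → C → F → C → F → C → B  → end B, rejected
w2: E → D → F → E → A → F → E → D → F → E → E → A → C → B → F  → end F, accepted
w3: E → D → C → F → C → B → E → D → F → A → D → F → E → E → D → F  → end F, accepted
w4: E → E → E → E → A → D → C → F → E → A → D  → end D, rejected

2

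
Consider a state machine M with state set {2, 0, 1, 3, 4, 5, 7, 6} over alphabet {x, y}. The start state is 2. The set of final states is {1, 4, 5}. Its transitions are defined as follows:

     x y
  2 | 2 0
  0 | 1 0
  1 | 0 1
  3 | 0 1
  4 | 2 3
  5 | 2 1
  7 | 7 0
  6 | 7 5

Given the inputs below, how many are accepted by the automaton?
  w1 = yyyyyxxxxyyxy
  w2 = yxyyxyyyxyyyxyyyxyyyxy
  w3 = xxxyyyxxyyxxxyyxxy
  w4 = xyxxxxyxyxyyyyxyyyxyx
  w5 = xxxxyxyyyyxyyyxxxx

w1:
  start at 2
  read 'y': 2 → 0
  read 'y': 0 → 0
  read 'y': 0 → 0
  read 'y': 0 → 0
  read 'y': 0 → 0
  read 'x': 0 → 1
  read 'x': 1 → 0
  read 'x': 0 → 1
  read 'x': 1 → 0
  read 'y': 0 → 0
  read 'y': 0 → 0
  read 'x': 0 → 1
  read 'y': 1 → 1
  end 1, accepted
w2:
  start at 2
  read 'y': 2 → 0
  read 'x': 0 → 1
  read 'y': 1 → 1
  read 'y': 1 → 1
  read 'x': 1 → 0
  read 'y': 0 → 0
  read 'y': 0 → 0
  read 'y': 0 → 0
  read 'x': 0 → 1
  read 'y': 1 → 1
  read 'y': 1 → 1
  read 'y': 1 → 1
  read 'x': 1 → 0
  read 'y': 0 → 0
  read 'y': 0 → 0
  read 'y': 0 → 0
  read 'x': 0 → 1
  read 'y': 1 → 1
  read 'y': 1 → 1
  read 'y': 1 → 1
  read 'x': 1 → 0
  read 'y': 0 → 0
  end 0, rejected
w3:
  start at 2
  read 'x': 2 → 2
  read 'x': 2 → 2
  read 'x': 2 → 2
  read 'y': 2 → 0
  read 'y': 0 → 0
  read 'y': 0 → 0
  read 'x': 0 → 1
  read 'x': 1 → 0
  read 'y': 0 → 0
  read 'y': 0 → 0
  read 'x': 0 → 1
  read 'x': 1 → 0
  read 'x': 0 → 1
  read 'y': 1 → 1
  read 'y': 1 → 1
  read 'x': 1 → 0
  read 'x': 0 → 1
  read 'y': 1 → 1
  end 1, accepted
w4:
  start at 2
  read 'x': 2 → 2
  read 'y': 2 → 0
  read 'x': 0 → 1
  read 'x': 1 → 0
  read 'x': 0 → 1
  read 'x': 1 → 0
  read 'y': 0 → 0
  read 'x': 0 → 1
  read 'y': 1 → 1
  read 'x': 1 → 0
  read 'y': 0 → 0
  read 'y': 0 → 0
  read 'y': 0 → 0
  read 'y': 0 → 0
  read 'x': 0 → 1
  read 'y': 1 → 1
  read 'y': 1 → 1
  read 'y': 1 → 1
  read 'x': 1 → 0
  read 'y': 0 → 0
  read 'x': 0 → 1
  end 1, accepted
w5:
  start at 2
  read 'x': 2 → 2
  read 'x': 2 → 2
  read 'x': 2 → 2
  read 'x': 2 → 2
  read 'y': 2 → 0
  read 'x': 0 → 1
  read 'y': 1 → 1
  read 'y': 1 → 1
  read 'y': 1 → 1
  read 'y': 1 → 1
  read 'x': 1 → 0
  read 'y': 0 → 0
  read 'y': 0 → 0
  read 'y': 0 → 0
  read 'x': 0 → 1
  read 'x': 1 → 0
  read 'x': 0 → 1
  read 'x': 1 → 0
  end 0, rejected

3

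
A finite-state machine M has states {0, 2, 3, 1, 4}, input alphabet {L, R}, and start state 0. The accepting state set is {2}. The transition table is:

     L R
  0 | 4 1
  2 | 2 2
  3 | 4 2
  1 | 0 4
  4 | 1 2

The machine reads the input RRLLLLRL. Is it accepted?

start at 0
read 'R': 0 → 1
read 'R': 1 → 4
read 'L': 4 → 1
read 'L': 1 → 0
read 'L': 0 → 4
read 'L': 4 → 1
read 'R': 1 → 4
read 'L': 4 → 1
End state 1 is not accepting.

No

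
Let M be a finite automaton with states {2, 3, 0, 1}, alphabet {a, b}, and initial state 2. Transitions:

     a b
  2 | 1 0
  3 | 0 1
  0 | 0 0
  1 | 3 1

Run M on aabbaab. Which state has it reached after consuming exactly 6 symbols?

0

Trace: 2 -a-> 1 -a-> 3 -b-> 1 -b-> 1 -a-> 3 -a-> 0
After 6 symbols: 0.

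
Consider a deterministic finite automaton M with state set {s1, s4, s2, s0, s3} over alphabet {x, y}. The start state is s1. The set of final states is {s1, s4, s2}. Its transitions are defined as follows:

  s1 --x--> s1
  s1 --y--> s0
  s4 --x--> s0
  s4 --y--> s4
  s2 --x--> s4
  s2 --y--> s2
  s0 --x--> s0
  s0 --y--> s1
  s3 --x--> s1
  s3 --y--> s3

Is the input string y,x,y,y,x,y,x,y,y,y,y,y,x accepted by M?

No

Trace: s1 -y-> s0 -x-> s0 -y-> s1 -y-> s0 -x-> s0 -y-> s1 -x-> s1 -y-> s0 -y-> s1 -y-> s0 -y-> s1 -y-> s0 -x-> s0
End state s0 is not accepting.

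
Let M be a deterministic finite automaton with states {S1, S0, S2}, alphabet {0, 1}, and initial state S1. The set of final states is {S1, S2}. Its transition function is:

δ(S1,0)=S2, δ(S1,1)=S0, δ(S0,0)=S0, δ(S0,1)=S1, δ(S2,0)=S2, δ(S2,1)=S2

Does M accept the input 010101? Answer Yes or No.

start at S1
read '0': S1 → S2
read '1': S2 → S2
read '0': S2 → S2
read '1': S2 → S2
read '0': S2 → S2
read '1': S2 → S2
End state S2 is accepting.

Yes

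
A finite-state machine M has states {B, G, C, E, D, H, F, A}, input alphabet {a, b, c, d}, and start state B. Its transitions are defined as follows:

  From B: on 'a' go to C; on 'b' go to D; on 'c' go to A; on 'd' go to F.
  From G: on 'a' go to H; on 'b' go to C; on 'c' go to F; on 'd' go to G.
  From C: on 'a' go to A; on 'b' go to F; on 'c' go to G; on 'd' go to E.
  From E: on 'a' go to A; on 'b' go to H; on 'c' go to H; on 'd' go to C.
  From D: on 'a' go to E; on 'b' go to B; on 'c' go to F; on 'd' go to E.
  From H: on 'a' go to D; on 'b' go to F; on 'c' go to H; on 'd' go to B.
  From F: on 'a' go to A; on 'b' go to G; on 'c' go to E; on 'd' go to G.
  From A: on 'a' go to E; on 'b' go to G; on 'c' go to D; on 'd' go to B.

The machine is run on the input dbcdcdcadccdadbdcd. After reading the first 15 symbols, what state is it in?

B → F → G → F → G → F → G → F → A → B → A → D → E → A → B → D
After 15 symbols: D.

D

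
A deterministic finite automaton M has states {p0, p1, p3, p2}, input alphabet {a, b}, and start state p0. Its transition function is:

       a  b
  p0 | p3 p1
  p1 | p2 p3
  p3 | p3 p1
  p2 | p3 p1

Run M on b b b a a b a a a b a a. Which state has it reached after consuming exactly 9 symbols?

start at p0
read 'b': p0 → p1
read 'b': p1 → p3
read 'b': p3 → p1
read 'a': p1 → p2
read 'a': p2 → p3
read 'b': p3 → p1
read 'a': p1 → p2
read 'a': p2 → p3
read 'a': p3 → p3
After 9 symbols: p3.

p3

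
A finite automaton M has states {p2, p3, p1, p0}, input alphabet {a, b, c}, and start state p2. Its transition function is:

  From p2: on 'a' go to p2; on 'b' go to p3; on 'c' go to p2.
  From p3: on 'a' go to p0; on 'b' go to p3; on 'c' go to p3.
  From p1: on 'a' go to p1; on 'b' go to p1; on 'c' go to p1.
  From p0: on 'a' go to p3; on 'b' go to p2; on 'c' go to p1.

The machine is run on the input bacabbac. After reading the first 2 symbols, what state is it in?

p2 → p3 → p0
After 2 symbols: p0.

p0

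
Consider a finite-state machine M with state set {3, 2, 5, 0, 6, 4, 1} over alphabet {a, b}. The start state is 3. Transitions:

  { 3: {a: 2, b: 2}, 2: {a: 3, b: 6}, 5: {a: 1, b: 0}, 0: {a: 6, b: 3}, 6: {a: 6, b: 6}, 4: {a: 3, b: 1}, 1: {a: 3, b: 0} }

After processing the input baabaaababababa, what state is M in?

6

start at 3
read 'b': 3 → 2
read 'a': 2 → 3
read 'a': 3 → 2
read 'b': 2 → 6
read 'a': 6 → 6
read 'a': 6 → 6
read 'a': 6 → 6
read 'b': 6 → 6
read 'a': 6 → 6
read 'b': 6 → 6
read 'a': 6 → 6
read 'b': 6 → 6
read 'a': 6 → 6
read 'b': 6 → 6
read 'a': 6 → 6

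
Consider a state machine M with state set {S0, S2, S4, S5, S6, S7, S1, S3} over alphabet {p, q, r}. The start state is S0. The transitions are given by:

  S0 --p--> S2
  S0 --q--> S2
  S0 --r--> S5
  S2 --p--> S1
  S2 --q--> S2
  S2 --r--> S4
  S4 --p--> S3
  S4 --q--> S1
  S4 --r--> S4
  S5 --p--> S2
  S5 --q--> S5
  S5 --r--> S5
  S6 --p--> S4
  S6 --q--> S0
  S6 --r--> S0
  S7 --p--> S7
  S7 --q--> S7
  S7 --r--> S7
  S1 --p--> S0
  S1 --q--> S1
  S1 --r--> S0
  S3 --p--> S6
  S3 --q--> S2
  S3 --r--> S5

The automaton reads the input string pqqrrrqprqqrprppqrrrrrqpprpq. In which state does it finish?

S2

Trace: S0 -p-> S2 -q-> S2 -q-> S2 -r-> S4 -r-> S4 -r-> S4 -q-> S1 -p-> S0 -r-> S5 -q-> S5 -q-> S5 -r-> S5 -p-> S2 -r-> S4 -p-> S3 -p-> S6 -q-> S0 -r-> S5 -r-> S5 -r-> S5 -r-> S5 -r-> S5 -q-> S5 -p-> S2 -p-> S1 -r-> S0 -p-> S2 -q-> S2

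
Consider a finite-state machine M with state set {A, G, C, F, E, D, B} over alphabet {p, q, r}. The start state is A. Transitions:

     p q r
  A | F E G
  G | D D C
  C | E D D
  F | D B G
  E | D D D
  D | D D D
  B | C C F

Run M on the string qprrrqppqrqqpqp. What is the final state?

start at A
read 'q': A → E
read 'p': E → D
read 'r': D → D
read 'r': D → D
read 'r': D → D
read 'q': D → D
read 'p': D → D
read 'p': D → D
read 'q': D → D
read 'r': D → D
read 'q': D → D
read 'q': D → D
read 'p': D → D
read 'q': D → D
read 'p': D → D

D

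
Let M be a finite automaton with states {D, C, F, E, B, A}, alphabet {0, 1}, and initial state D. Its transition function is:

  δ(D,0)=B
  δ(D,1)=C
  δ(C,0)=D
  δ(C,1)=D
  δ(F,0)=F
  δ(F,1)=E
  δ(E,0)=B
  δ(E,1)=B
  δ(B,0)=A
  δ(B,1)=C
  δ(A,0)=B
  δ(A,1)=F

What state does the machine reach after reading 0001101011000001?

start at D
read '0': D → B
read '0': B → A
read '0': A → B
read '1': B → C
read '1': C → D
read '0': D → B
read '1': B → C
read '0': C → D
read '1': D → C
read '1': C → D
read '0': D → B
read '0': B → A
read '0': A → B
read '0': B → A
read '0': A → B
read '1': B → C

C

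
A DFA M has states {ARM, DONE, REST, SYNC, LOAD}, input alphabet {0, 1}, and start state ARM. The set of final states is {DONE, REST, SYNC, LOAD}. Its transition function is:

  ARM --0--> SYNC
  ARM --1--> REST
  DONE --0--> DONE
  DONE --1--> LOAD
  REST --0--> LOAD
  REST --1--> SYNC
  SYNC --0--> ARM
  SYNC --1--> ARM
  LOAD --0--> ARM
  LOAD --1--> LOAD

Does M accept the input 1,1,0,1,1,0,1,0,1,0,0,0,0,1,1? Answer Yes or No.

Trace: ARM -1-> REST -1-> SYNC -0-> ARM -1-> REST -1-> SYNC -0-> ARM -1-> REST -0-> LOAD -1-> LOAD -0-> ARM -0-> SYNC -0-> ARM -0-> SYNC -1-> ARM -1-> REST
End state REST is accepting.

Yes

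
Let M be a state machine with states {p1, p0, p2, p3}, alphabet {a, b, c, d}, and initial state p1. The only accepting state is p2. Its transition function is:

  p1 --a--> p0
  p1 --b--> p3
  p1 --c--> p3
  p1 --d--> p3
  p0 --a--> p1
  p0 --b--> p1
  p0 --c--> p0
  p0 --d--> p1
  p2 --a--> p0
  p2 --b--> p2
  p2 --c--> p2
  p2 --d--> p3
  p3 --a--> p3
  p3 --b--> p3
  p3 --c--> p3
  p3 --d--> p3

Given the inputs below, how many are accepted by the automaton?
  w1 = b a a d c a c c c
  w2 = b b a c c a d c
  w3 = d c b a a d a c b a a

w1: Trace: p1 -b-> p3 -a-> p3 -a-> p3 -d-> p3 -c-> p3 -a-> p3 -c-> p3 -c-> p3 -c-> p3  → end p3, rejected
w2: Trace: p1 -b-> p3 -b-> p3 -a-> p3 -c-> p3 -c-> p3 -a-> p3 -d-> p3 -c-> p3  → end p3, rejected
w3: Trace: p1 -d-> p3 -c-> p3 -b-> p3 -a-> p3 -a-> p3 -d-> p3 -a-> p3 -c-> p3 -b-> p3 -a-> p3 -a-> p3  → end p3, rejected

0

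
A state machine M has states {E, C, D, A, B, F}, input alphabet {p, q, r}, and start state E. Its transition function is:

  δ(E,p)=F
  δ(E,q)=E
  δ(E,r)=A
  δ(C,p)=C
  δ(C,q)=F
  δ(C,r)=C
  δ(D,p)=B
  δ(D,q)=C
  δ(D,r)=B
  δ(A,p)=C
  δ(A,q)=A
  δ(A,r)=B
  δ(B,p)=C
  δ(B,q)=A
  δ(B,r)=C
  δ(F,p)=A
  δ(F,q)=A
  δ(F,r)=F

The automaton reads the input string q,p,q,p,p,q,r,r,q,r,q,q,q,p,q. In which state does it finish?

F

start at E
read 'q': E → E
read 'p': E → F
read 'q': F → A
read 'p': A → C
read 'p': C → C
read 'q': C → F
read 'r': F → F
read 'r': F → F
read 'q': F → A
read 'r': A → B
read 'q': B → A
read 'q': A → A
read 'q': A → A
read 'p': A → C
read 'q': C → F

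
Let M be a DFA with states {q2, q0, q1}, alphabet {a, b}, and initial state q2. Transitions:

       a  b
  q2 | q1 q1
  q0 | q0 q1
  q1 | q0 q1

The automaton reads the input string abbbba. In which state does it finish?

q0

Trace: q2 -a-> q1 -b-> q1 -b-> q1 -b-> q1 -b-> q1 -a-> q0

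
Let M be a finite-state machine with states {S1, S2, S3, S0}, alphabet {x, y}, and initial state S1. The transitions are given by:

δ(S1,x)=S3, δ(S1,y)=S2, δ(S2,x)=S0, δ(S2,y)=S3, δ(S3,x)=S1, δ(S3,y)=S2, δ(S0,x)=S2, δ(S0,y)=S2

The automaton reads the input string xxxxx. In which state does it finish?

Trace: S1 -x-> S3 -x-> S1 -x-> S3 -x-> S1 -x-> S3

S3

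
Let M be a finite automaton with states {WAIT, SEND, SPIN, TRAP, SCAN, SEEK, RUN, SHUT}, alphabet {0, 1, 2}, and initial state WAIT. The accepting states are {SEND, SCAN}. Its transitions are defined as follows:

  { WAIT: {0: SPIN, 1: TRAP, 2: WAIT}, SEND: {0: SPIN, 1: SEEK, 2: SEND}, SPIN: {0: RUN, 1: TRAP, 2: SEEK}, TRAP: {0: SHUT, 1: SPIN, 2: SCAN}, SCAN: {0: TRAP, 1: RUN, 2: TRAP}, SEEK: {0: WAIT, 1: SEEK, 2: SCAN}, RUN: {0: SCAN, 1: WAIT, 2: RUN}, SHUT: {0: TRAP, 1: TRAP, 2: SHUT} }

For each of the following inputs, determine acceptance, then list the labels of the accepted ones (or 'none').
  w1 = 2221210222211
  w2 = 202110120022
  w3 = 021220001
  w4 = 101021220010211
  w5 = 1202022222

w5

w1: WAIT → WAIT → WAIT → WAIT → TRAP → SCAN → RUN → SCAN → TRAP → SCAN → TRAP → SCAN → RUN → WAIT  → end WAIT, rejected
w2: WAIT → WAIT → SPIN → SEEK → SEEK → SEEK → WAIT → TRAP → SCAN → TRAP → SHUT → SHUT → SHUT  → end SHUT, rejected
w3: WAIT → SPIN → SEEK → SEEK → SCAN → TRAP → SHUT → TRAP → SHUT → TRAP  → end TRAP, rejected
w4: WAIT → TRAP → SHUT → TRAP → SHUT → SHUT → TRAP → SCAN → TRAP → SHUT → TRAP → SPIN → RUN → RUN → WAIT → TRAP  → end TRAP, rejected
w5: WAIT → TRAP → SCAN → TRAP → SCAN → TRAP → SCAN → TRAP → SCAN → TRAP → SCAN  → end SCAN, accepted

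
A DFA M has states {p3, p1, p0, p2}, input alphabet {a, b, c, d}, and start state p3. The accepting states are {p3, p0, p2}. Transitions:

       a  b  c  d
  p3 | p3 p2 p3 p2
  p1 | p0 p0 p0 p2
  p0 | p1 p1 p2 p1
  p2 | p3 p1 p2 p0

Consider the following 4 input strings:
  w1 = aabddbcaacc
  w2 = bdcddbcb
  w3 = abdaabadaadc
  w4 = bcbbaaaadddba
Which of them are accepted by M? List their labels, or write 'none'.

w1, w3, w4

w1: p3 → p3 → p3 → p2 → p0 → p1 → p0 → p2 → p3 → p3 → p3 → p3  → end p3, accepted
w2: p3 → p2 → p0 → p2 → p0 → p1 → p0 → p2 → p1  → end p1, rejected
w3: p3 → p3 → p2 → p0 → p1 → p0 → p1 → p0 → p1 → p0 → p1 → p2 → p2  → end p2, accepted
w4: p3 → p2 → p2 → p1 → p0 → p1 → p0 → p1 → p0 → p1 → p2 → p0 → p1 → p0  → end p0, accepted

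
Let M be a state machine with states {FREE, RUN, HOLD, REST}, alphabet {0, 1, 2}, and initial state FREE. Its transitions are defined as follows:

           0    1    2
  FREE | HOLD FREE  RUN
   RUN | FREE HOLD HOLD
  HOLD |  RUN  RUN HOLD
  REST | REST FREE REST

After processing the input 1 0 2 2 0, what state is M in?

RUN

FREE → FREE → HOLD → HOLD → HOLD → RUN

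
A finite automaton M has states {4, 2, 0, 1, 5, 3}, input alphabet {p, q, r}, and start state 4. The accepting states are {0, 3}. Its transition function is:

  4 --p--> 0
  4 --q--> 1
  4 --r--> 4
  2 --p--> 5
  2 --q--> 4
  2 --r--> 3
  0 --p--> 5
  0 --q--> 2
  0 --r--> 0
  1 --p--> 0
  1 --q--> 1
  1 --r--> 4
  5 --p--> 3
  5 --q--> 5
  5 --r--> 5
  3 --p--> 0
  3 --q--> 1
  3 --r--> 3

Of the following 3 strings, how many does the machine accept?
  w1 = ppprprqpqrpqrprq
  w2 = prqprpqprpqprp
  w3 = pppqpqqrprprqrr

w1:
  start at 4
  read 'p': 4 → 0
  read 'p': 0 → 5
  read 'p': 5 → 3
  read 'r': 3 → 3
  read 'p': 3 → 0
  read 'r': 0 → 0
  read 'q': 0 → 2
  read 'p': 2 → 5
  read 'q': 5 → 5
  read 'r': 5 → 5
  read 'p': 5 → 3
  read 'q': 3 → 1
  read 'r': 1 → 4
  read 'p': 4 → 0
  read 'r': 0 → 0
  read 'q': 0 → 2
  end 2, rejected
w2:
  start at 4
  read 'p': 4 → 0
  read 'r': 0 → 0
  read 'q': 0 → 2
  read 'p': 2 → 5
  read 'r': 5 → 5
  read 'p': 5 → 3
  read 'q': 3 → 1
  read 'p': 1 → 0
  read 'r': 0 → 0
  read 'p': 0 → 5
  read 'q': 5 → 5
  read 'p': 5 → 3
  read 'r': 3 → 3
  read 'p': 3 → 0
  end 0, accepted
w3:
  start at 4
  read 'p': 4 → 0
  read 'p': 0 → 5
  read 'p': 5 → 3
  read 'q': 3 → 1
  read 'p': 1 → 0
  read 'q': 0 → 2
  read 'q': 2 → 4
  read 'r': 4 → 4
  read 'p': 4 → 0
  read 'r': 0 → 0
  read 'p': 0 → 5
  read 'r': 5 → 5
  read 'q': 5 → 5
  read 'r': 5 → 5
  read 'r': 5 → 5
  end 5, rejected

1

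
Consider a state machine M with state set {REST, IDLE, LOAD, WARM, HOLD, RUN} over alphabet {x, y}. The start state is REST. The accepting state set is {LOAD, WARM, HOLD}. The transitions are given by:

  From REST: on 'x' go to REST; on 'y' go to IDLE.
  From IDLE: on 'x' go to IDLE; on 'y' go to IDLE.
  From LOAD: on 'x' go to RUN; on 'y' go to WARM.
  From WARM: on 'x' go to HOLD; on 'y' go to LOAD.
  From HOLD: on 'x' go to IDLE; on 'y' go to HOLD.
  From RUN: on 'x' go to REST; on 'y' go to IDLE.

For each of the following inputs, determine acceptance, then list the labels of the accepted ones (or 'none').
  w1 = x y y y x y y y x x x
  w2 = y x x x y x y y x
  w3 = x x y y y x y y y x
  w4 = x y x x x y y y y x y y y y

none

w1:
  start at REST
  read 'x': REST → REST
  read 'y': REST → IDLE
  read 'y': IDLE → IDLE
  read 'y': IDLE → IDLE
  read 'x': IDLE → IDLE
  read 'y': IDLE → IDLE
  read 'y': IDLE → IDLE
  read 'y': IDLE → IDLE
  read 'x': IDLE → IDLE
  read 'x': IDLE → IDLE
  read 'x': IDLE → IDLE
  end IDLE, rejected
w2:
  start at REST
  read 'y': REST → IDLE
  read 'x': IDLE → IDLE
  read 'x': IDLE → IDLE
  read 'x': IDLE → IDLE
  read 'y': IDLE → IDLE
  read 'x': IDLE → IDLE
  read 'y': IDLE → IDLE
  read 'y': IDLE → IDLE
  read 'x': IDLE → IDLE
  end IDLE, rejected
w3:
  start at REST
  read 'x': REST → REST
  read 'x': REST → REST
  read 'y': REST → IDLE
  read 'y': IDLE → IDLE
  read 'y': IDLE → IDLE
  read 'x': IDLE → IDLE
  read 'y': IDLE → IDLE
  read 'y': IDLE → IDLE
  read 'y': IDLE → IDLE
  read 'x': IDLE → IDLE
  end IDLE, rejected
w4:
  start at REST
  read 'x': REST → REST
  read 'y': REST → IDLE
  read 'x': IDLE → IDLE
  read 'x': IDLE → IDLE
  read 'x': IDLE → IDLE
  read 'y': IDLE → IDLE
  read 'y': IDLE → IDLE
  read 'y': IDLE → IDLE
  read 'y': IDLE → IDLE
  read 'x': IDLE → IDLE
  read 'y': IDLE → IDLE
  read 'y': IDLE → IDLE
  read 'y': IDLE → IDLE
  read 'y': IDLE → IDLE
  end IDLE, rejected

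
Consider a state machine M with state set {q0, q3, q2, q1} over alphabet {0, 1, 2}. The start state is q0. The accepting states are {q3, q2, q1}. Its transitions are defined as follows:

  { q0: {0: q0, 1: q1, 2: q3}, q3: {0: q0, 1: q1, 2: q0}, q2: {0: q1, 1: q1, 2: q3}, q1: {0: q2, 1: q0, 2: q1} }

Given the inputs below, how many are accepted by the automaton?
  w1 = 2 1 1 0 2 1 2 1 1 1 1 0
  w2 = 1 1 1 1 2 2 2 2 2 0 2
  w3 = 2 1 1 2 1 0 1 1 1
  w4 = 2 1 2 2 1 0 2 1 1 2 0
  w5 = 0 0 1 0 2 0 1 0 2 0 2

w1: Trace: q0 -2-> q3 -1-> q1 -1-> q0 -0-> q0 -2-> q3 -1-> q1 -2-> q1 -1-> q0 -1-> q1 -1-> q0 -1-> q1 -0-> q2  → end q2, accepted
w2: Trace: q0 -1-> q1 -1-> q0 -1-> q1 -1-> q0 -2-> q3 -2-> q0 -2-> q3 -2-> q0 -2-> q3 -0-> q0 -2-> q3  → end q3, accepted
w3: Trace: q0 -2-> q3 -1-> q1 -1-> q0 -2-> q3 -1-> q1 -0-> q2 -1-> q1 -1-> q0 -1-> q1  → end q1, accepted
w4: Trace: q0 -2-> q3 -1-> q1 -2-> q1 -2-> q1 -1-> q0 -0-> q0 -2-> q3 -1-> q1 -1-> q0 -2-> q3 -0-> q0  → end q0, rejected
w5: Trace: q0 -0-> q0 -0-> q0 -1-> q1 -0-> q2 -2-> q3 -0-> q0 -1-> q1 -0-> q2 -2-> q3 -0-> q0 -2-> q3  → end q3, accepted

4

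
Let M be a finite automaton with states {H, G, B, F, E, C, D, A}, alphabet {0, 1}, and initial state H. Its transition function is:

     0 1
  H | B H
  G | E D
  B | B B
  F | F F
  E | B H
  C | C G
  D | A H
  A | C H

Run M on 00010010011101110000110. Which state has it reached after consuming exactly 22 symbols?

H → B → B → B → B → B → B → B → B → B → B → B → B → B → B → B → B → B → B → B → B → B → B
After 22 symbols: B.

B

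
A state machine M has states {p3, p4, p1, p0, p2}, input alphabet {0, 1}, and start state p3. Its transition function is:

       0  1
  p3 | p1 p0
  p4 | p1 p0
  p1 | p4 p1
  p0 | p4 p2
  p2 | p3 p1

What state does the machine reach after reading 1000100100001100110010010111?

p1

start at p3
read '1': p3 → p0
read '0': p0 → p4
read '0': p4 → p1
read '0': p1 → p4
read '1': p4 → p0
read '0': p0 → p4
read '0': p4 → p1
read '1': p1 → p1
read '0': p1 → p4
read '0': p4 → p1
read '0': p1 → p4
read '0': p4 → p1
read '1': p1 → p1
read '1': p1 → p1
read '0': p1 → p4
read '0': p4 → p1
read '1': p1 → p1
read '1': p1 → p1
read '0': p1 → p4
read '0': p4 → p1
read '1': p1 → p1
read '0': p1 → p4
read '0': p4 → p1
read '1': p1 → p1
read '0': p1 → p4
read '1': p4 → p0
read '1': p0 → p2
read '1': p2 → p1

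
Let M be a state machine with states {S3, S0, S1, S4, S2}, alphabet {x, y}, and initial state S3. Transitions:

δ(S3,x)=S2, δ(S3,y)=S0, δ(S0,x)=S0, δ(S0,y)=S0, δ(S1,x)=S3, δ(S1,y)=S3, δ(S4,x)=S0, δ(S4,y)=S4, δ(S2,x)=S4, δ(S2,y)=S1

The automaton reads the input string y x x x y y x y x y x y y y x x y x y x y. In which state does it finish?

S0

Trace: S3 -y-> S0 -x-> S0 -x-> S0 -x-> S0 -y-> S0 -y-> S0 -x-> S0 -y-> S0 -x-> S0 -y-> S0 -x-> S0 -y-> S0 -y-> S0 -y-> S0 -x-> S0 -x-> S0 -y-> S0 -x-> S0 -y-> S0 -x-> S0 -y-> S0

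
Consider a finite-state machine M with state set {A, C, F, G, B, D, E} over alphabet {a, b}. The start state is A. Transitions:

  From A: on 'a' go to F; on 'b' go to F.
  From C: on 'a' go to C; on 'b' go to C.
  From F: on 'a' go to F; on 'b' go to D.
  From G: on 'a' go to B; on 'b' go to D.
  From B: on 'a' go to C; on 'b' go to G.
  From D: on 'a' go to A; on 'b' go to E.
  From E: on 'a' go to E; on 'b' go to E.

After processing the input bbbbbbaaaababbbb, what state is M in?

Trace: A -b-> F -b-> D -b-> E -b-> E -b-> E -b-> E -a-> E -a-> E -a-> E -a-> E -b-> E -a-> E -b-> E -b-> E -b-> E -b-> E

E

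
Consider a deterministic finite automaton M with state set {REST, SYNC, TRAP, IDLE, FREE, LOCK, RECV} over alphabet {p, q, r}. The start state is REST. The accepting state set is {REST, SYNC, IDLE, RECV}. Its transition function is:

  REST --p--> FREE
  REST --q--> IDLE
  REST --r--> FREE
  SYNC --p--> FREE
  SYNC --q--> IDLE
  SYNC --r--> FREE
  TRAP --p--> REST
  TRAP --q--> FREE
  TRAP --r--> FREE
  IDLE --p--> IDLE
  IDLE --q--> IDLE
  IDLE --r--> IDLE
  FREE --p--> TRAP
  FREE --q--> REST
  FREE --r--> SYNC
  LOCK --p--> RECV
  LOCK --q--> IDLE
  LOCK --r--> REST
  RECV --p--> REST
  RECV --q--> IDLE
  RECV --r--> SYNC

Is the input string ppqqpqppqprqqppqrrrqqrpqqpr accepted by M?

Yes

start at REST
read 'p': REST → FREE
read 'p': FREE → TRAP
read 'q': TRAP → FREE
read 'q': FREE → REST
read 'p': REST → FREE
read 'q': FREE → REST
read 'p': REST → FREE
read 'p': FREE → TRAP
read 'q': TRAP → FREE
read 'p': FREE → TRAP
read 'r': TRAP → FREE
read 'q': FREE → REST
read 'q': REST → IDLE
read 'p': IDLE → IDLE
read 'p': IDLE → IDLE
read 'q': IDLE → IDLE
read 'r': IDLE → IDLE
read 'r': IDLE → IDLE
read 'r': IDLE → IDLE
read 'q': IDLE → IDLE
read 'q': IDLE → IDLE
read 'r': IDLE → IDLE
read 'p': IDLE → IDLE
read 'q': IDLE → IDLE
read 'q': IDLE → IDLE
read 'p': IDLE → IDLE
read 'r': IDLE → IDLE
End state IDLE is accepting.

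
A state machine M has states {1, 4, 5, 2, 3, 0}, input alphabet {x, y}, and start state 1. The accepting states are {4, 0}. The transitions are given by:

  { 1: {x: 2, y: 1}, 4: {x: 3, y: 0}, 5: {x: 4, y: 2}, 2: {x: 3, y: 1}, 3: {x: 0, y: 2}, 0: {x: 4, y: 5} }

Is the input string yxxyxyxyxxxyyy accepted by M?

start at 1
read 'y': 1 → 1
read 'x': 1 → 2
read 'x': 2 → 3
read 'y': 3 → 2
read 'x': 2 → 3
read 'y': 3 → 2
read 'x': 2 → 3
read 'y': 3 → 2
read 'x': 2 → 3
read 'x': 3 → 0
read 'x': 0 → 4
read 'y': 4 → 0
read 'y': 0 → 5
read 'y': 5 → 2
End state 2 is not accepting.

No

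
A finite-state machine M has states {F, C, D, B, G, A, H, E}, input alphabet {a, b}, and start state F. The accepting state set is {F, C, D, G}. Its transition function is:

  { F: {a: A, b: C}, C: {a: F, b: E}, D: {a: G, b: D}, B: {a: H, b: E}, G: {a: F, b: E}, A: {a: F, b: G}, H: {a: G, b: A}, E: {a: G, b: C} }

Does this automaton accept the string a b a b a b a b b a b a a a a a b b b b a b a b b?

Yes

F → A → G → F → C → F → C → F → C → E → G → E → G → F → A → F → A → G → E → C → E → G → E → G → E → C
End state C is accepting.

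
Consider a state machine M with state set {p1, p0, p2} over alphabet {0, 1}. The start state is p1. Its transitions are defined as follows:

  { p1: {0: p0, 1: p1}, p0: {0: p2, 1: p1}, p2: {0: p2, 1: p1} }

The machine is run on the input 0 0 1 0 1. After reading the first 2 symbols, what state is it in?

start at p1
read '0': p1 → p0
read '0': p0 → p2
After 2 symbols: p2.

p2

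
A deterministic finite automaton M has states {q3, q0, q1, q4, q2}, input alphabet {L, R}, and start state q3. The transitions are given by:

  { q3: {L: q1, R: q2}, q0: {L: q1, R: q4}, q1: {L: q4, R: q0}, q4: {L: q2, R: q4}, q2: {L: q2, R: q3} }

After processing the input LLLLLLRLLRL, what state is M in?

q2

q3 → q1 → q4 → q2 → q2 → q2 → q2 → q3 → q1 → q4 → q4 → q2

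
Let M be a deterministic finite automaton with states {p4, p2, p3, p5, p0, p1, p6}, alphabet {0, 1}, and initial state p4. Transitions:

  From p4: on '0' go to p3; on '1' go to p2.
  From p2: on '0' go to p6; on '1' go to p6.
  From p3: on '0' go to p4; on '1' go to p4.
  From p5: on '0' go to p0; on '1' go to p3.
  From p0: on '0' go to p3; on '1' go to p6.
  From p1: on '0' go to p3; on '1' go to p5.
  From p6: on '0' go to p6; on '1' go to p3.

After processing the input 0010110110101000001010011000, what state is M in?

Trace: p4 -0-> p3 -0-> p4 -1-> p2 -0-> p6 -1-> p3 -1-> p4 -0-> p3 -1-> p4 -1-> p2 -0-> p6 -1-> p3 -0-> p4 -1-> p2 -0-> p6 -0-> p6 -0-> p6 -0-> p6 -0-> p6 -1-> p3 -0-> p4 -1-> p2 -0-> p6 -0-> p6 -1-> p3 -1-> p4 -0-> p3 -0-> p4 -0-> p3

p3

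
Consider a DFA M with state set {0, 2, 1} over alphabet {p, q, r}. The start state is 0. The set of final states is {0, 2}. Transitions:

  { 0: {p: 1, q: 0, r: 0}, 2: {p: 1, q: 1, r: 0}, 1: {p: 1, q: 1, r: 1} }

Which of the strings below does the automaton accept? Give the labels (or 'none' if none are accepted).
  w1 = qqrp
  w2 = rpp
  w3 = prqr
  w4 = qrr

w1: 0 → 0 → 0 → 0 → 1  → end 1, rejected
w2: 0 → 0 → 1 → 1  → end 1, rejected
w3: 0 → 1 → 1 → 1 → 1  → end 1, rejected
w4: 0 → 0 → 0 → 0  → end 0, accepted

w4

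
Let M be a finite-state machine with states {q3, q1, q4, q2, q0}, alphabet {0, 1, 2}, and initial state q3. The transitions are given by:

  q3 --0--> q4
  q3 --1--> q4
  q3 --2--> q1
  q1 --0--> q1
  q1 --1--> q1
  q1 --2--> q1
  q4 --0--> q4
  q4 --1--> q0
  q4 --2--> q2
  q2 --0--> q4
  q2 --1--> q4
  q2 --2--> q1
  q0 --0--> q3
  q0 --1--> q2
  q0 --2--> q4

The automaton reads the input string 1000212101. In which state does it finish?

Trace: q3 -1-> q4 -0-> q4 -0-> q4 -0-> q4 -2-> q2 -1-> q4 -2-> q2 -1-> q4 -0-> q4 -1-> q0

q0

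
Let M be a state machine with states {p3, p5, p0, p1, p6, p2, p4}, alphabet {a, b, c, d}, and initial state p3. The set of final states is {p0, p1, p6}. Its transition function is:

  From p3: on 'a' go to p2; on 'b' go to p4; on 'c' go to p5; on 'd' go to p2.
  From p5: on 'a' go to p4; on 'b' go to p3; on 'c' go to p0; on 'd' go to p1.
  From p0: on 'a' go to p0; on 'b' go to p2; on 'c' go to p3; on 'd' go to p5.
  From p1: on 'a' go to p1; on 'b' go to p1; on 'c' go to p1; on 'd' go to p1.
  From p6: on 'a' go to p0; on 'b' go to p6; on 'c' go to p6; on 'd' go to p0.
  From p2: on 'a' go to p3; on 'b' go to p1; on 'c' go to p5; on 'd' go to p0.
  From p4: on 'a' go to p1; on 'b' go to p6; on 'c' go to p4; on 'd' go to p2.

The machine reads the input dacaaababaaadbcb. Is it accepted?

start at p3
read 'd': p3 → p2
read 'a': p2 → p3
read 'c': p3 → p5
read 'a': p5 → p4
read 'a': p4 → p1
read 'a': p1 → p1
read 'b': p1 → p1
read 'a': p1 → p1
read 'b': p1 → p1
read 'a': p1 → p1
read 'a': p1 → p1
read 'a': p1 → p1
read 'd': p1 → p1
read 'b': p1 → p1
read 'c': p1 → p1
read 'b': p1 → p1
End state p1 is accepting.

Yes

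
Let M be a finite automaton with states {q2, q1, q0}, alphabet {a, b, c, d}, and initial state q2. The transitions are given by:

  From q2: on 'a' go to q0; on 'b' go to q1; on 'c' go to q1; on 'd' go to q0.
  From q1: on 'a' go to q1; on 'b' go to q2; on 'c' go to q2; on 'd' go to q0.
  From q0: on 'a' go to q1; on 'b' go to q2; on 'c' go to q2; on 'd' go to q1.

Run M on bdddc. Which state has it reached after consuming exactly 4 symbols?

q0

start at q2
read 'b': q2 → q1
read 'd': q1 → q0
read 'd': q0 → q1
read 'd': q1 → q0
After 4 symbols: q0.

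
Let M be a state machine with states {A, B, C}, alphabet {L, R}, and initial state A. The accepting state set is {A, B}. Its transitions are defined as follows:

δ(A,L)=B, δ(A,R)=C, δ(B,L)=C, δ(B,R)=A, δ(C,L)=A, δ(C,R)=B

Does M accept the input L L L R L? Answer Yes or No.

A → B → C → A → C → A
End state A is accepting.

Yes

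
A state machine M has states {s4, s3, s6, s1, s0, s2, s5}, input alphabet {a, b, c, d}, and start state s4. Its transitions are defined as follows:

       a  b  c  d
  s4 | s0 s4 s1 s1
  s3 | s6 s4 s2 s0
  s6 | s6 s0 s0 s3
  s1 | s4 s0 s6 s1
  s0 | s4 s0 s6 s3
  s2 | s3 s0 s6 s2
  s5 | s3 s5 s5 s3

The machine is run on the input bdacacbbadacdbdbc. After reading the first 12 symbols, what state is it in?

s1

Trace: s4 -b-> s4 -d-> s1 -a-> s4 -c-> s1 -a-> s4 -c-> s1 -b-> s0 -b-> s0 -a-> s4 -d-> s1 -a-> s4 -c-> s1
After 12 symbols: s1.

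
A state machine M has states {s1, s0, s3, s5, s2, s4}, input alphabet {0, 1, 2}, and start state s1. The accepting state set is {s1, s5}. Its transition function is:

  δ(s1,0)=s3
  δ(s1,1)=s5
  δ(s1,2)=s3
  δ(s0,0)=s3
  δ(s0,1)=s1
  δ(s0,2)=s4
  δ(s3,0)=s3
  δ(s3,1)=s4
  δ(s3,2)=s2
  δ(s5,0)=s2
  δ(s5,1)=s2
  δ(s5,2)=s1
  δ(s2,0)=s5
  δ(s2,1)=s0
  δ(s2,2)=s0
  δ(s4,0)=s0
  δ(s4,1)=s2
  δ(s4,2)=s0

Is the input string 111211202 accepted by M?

s1 → s5 → s2 → s0 → s4 → s2 → s0 → s4 → s0 → s4
End state s4 is not accepting.

No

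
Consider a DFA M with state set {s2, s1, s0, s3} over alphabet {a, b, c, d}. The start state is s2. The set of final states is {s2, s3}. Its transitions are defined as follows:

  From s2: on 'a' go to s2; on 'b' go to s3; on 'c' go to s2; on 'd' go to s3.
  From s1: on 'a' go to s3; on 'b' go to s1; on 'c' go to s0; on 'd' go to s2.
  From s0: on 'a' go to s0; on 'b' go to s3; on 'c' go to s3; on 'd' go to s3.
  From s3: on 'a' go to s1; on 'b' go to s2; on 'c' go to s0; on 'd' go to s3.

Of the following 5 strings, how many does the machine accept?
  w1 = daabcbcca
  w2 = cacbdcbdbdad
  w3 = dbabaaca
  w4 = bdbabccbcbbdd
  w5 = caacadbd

3

w1: s2 → s3 → s1 → s3 → s2 → s2 → s3 → s0 → s3 → s1  → end s1, rejected
w2: s2 → s2 → s2 → s2 → s3 → s3 → s0 → s3 → s3 → s2 → s3 → s1 → s2  → end s2, accepted
w3: s2 → s3 → s2 → s2 → s3 → s1 → s3 → s0 → s0  → end s0, rejected
w4: s2 → s3 → s3 → s2 → s2 → s3 → s0 → s3 → s2 → s2 → s3 → s2 → s3 → s3  → end s3, accepted
w5: s2 → s2 → s2 → s2 → s2 → s2 → s3 → s2 → s3  → end s3, accepted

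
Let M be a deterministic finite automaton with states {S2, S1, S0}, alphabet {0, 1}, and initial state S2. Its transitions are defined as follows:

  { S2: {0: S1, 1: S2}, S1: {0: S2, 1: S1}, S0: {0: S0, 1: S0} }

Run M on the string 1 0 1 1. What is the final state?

S1

S2 → S2 → S1 → S1 → S1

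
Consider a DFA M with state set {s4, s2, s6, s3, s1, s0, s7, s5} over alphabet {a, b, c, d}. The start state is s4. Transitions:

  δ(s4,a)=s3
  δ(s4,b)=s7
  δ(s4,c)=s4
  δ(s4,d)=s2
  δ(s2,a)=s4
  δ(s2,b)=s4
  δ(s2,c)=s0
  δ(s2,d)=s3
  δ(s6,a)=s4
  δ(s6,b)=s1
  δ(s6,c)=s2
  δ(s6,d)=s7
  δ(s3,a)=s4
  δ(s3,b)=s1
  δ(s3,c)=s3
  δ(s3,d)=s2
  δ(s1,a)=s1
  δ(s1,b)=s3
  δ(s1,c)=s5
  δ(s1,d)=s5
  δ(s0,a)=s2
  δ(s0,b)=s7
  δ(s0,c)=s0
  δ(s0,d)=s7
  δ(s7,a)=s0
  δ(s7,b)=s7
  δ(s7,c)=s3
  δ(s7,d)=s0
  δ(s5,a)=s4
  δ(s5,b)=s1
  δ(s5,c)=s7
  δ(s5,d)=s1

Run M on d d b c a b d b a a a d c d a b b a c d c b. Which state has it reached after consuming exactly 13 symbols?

s0

Trace: s4 -d-> s2 -d-> s3 -b-> s1 -c-> s5 -a-> s4 -b-> s7 -d-> s0 -b-> s7 -a-> s0 -a-> s2 -a-> s4 -d-> s2 -c-> s0
After 13 symbols: s0.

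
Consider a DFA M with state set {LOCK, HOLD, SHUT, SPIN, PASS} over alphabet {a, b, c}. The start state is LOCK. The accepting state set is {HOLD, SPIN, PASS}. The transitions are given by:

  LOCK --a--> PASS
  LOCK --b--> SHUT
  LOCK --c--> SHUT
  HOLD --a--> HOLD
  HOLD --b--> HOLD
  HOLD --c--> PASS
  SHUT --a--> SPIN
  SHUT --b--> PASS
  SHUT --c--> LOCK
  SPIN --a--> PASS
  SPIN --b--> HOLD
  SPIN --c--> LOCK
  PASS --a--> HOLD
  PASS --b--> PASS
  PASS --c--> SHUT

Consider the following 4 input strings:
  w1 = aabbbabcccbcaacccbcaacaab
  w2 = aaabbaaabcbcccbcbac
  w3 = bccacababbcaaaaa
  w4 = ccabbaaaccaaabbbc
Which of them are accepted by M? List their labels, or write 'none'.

w1: Trace: LOCK -a-> PASS -a-> HOLD -b-> HOLD -b-> HOLD -b-> HOLD -a-> HOLD -b-> HOLD -c-> PASS -c-> SHUT -c-> LOCK -b-> SHUT -c-> LOCK -a-> PASS -a-> HOLD -c-> PASS -c-> SHUT -c-> LOCK -b-> SHUT -c-> LOCK -a-> PASS -a-> HOLD -c-> PASS -a-> HOLD -a-> HOLD -b-> HOLD  → end HOLD, accepted
w2: Trace: LOCK -a-> PASS -a-> HOLD -a-> HOLD -b-> HOLD -b-> HOLD -a-> HOLD -a-> HOLD -a-> HOLD -b-> HOLD -c-> PASS -b-> PASS -c-> SHUT -c-> LOCK -c-> SHUT -b-> PASS -c-> SHUT -b-> PASS -a-> HOLD -c-> PASS  → end PASS, accepted
w3: Trace: LOCK -b-> SHUT -c-> LOCK -c-> SHUT -a-> SPIN -c-> LOCK -a-> PASS -b-> PASS -a-> HOLD -b-> HOLD -b-> HOLD -c-> PASS -a-> HOLD -a-> HOLD -a-> HOLD -a-> HOLD -a-> HOLD  → end HOLD, accepted
w4: Trace: LOCK -c-> SHUT -c-> LOCK -a-> PASS -b-> PASS -b-> PASS -a-> HOLD -a-> HOLD -a-> HOLD -c-> PASS -c-> SHUT -a-> SPIN -a-> PASS -a-> HOLD -b-> HOLD -b-> HOLD -b-> HOLD -c-> PASS  → end PASS, accepted

w1, w2, w3, w4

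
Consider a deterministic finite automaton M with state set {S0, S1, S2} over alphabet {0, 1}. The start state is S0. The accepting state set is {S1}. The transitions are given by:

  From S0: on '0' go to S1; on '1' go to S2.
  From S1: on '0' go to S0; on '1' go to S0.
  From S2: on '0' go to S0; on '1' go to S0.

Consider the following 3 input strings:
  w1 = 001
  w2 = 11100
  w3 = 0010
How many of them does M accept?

1

w1: Trace: S0 -0-> S1 -0-> S0 -1-> S2  → end S2, rejected
w2: Trace: S0 -1-> S2 -1-> S0 -1-> S2 -0-> S0 -0-> S1  → end S1, accepted
w3: Trace: S0 -0-> S1 -0-> S0 -1-> S2 -0-> S0  → end S0, rejected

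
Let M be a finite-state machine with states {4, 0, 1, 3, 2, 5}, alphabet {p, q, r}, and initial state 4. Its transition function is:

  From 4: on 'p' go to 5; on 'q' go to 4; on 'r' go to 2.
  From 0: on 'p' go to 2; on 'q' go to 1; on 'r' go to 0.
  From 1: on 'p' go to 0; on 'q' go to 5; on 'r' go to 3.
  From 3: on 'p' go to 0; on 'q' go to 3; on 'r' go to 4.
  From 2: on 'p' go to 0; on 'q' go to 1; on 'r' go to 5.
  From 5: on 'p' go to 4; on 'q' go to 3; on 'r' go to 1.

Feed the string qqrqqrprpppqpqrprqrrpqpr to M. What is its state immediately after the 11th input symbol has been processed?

2

4 → 4 → 4 → 2 → 1 → 5 → 1 → 0 → 0 → 2 → 0 → 2
After 11 symbols: 2.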